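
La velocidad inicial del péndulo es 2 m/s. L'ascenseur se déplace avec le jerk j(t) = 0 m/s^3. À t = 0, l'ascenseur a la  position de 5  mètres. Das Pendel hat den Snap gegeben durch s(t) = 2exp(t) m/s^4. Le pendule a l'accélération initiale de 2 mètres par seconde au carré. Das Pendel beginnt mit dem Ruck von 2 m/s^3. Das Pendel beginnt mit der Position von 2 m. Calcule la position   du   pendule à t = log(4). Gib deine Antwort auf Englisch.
To find the answer, we compute 4 antiderivatives of s(t) = 2·exp(t). The integral of snap is jerk. Using j(0) = 2, we get j(t) = 2·exp(t). The antiderivative of jerk is acceleration. Using a(0) = 2, we get a(t) = 2·exp(t). The integral of acceleration, with v(0) = 2, gives velocity: v(t) = 2·exp(t). Taking ∫v(t)dt and applying x(0) = 2, we find x(t) = 2·exp(t). From the given position equation x(t) = 2·exp(t), we substitute t = log(4) to get x = 8.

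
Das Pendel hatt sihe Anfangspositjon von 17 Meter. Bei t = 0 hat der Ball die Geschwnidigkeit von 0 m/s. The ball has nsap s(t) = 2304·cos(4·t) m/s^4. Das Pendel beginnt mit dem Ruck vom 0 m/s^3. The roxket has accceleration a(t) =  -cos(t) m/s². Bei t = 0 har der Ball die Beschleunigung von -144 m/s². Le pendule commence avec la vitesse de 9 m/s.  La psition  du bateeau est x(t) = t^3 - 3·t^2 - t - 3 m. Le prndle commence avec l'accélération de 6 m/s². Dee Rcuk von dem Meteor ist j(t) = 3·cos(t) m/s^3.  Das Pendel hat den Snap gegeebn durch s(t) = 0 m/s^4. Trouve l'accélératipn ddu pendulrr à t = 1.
Pour résoudre ceci, nous devons prendre 2 primitives de notre équation du snap s(t) = 0. L'intégrale du snap, avec j(0) = 0, donne le jerk: j(t) = 0. L'intégrale du jerk, avec a(0) = 6, donne l'accélération: a(t) = 6. En utilisant a(t) = 6 et en substituant t = 1, nous trouvons a = 6.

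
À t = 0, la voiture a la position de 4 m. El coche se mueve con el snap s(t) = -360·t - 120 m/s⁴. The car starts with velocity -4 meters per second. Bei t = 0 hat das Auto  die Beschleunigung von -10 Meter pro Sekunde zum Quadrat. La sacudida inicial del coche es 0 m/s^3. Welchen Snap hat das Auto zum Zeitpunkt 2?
Mit s(t) = -360·t - 120 und Einsetzen von t = 2, finden wir s = -840.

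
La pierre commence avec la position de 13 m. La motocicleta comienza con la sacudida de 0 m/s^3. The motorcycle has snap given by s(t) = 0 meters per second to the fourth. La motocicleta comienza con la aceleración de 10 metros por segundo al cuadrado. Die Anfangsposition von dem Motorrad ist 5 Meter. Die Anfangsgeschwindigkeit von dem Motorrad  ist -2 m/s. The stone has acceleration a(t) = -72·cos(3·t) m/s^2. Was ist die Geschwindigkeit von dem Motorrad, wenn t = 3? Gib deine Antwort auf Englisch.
To solve this, we need to take 3 integrals of our snap equation s(t) = 0. The antiderivative of snap, with j(0) = 0, gives jerk: j(t) = 0. Taking ∫j(t)dt and applying a(0) = 10, we find a(t) = 10. The antiderivative of acceleration, with v(0) = -2, gives velocity: v(t) = 10·t - 2. We have velocity v(t) = 10·t - 2. Substituting t = 3: v(3) = 28.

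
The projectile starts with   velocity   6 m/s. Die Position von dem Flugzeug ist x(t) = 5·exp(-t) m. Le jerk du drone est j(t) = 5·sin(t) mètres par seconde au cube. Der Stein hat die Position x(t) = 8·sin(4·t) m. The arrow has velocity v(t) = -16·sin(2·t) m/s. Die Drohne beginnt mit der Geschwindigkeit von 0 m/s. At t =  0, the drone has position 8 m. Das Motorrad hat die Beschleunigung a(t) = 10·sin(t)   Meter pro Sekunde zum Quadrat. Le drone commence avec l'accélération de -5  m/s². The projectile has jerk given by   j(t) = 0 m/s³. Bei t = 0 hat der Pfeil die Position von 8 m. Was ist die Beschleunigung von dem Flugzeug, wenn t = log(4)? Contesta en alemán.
Wir müssen unsere Gleichung für die Position x(t) = 5·exp(-t) 2-mal ableiten. Die Ableitung von der Position ergibt die Geschwindigkeit: v(t) = -5·exp(-t). Die Ableitung von der Geschwindigkeit ergibt die Beschleunigung: a(t) = 5·exp(-t). Aus der Gleichung für die Beschleunigung a(t) = 5·exp(-t), setzen wir t = log(4) ein und erhalten a = 5/4.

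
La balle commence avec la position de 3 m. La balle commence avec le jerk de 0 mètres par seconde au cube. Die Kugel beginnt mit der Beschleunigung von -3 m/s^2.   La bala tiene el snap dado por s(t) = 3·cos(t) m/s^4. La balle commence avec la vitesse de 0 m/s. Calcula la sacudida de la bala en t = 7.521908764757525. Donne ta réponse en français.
En partant du snap s(t) = 3·cos(t), nous prenons 1 primitive. La primitive du snap est le jerk. En utilisant j(0) = 0, nous obtenons j(t) = 3·sin(t). En utilisant j(t) = 3·sin(t) et en substituant t = 7.521908764757525, nous trouvons j = 2.83610583816146.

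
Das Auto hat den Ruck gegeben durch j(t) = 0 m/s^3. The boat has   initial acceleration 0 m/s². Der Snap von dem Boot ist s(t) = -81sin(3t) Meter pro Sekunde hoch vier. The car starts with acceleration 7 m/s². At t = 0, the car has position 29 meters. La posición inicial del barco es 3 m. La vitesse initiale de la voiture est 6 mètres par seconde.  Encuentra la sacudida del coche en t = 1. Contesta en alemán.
Aus der Gleichung für den Ruck j(t) = 0, setzen wir t = 1 ein und erhalten j = 0.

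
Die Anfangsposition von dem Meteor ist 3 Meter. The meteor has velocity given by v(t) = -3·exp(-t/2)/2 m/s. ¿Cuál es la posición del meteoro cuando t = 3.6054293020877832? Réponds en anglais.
Starting from velocity v(t) = -3·exp(-t/2)/2, we take 1 integral. Finding the integral of v(t) and using x(0) = 3: x(t) = 3·exp(-t/2). Using x(t) = 3·exp(-t/2) and substituting t = 3.6054293020877832, we find x = 0.494552303827227.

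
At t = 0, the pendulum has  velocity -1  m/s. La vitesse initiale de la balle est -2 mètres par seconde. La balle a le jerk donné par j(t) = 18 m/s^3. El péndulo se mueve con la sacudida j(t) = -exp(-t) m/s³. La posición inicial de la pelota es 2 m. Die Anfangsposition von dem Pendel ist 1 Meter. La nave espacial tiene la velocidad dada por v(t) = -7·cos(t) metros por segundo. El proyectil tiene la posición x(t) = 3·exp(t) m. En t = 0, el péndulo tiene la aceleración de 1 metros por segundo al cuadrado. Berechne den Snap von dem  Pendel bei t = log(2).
Ausgehend von dem Ruck j(t) = -exp(-t), nehmen wir 1 Ableitung. Mit d/dt von j(t) finden wir s(t) = exp(-t). Wir haben den Snap s(t) = exp(-t). Durch Einsetzen von t = log(2): s(log(2)) = 1/2.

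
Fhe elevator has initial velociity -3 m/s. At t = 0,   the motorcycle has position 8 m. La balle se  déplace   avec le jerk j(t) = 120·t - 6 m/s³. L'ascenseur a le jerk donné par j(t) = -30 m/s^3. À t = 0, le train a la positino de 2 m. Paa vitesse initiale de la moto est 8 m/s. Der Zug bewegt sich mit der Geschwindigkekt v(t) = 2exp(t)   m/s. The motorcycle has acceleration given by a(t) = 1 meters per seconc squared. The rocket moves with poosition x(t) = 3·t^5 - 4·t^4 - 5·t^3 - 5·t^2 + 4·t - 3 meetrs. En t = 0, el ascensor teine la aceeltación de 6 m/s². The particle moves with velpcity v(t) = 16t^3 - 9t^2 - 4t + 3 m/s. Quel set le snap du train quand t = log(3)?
En partant de la vitesse v(t) = 2·exp(t), nous prenons 3 dérivées. La dérivée de la vitesse donne l'accélération: a(t) = 2·exp(t). En prenant d/dt de a(t), nous trouvons j(t) = 2·exp(t). La dérivée du jerk donne le snap: s(t) = 2·exp(t). En utilisant s(t) = 2·exp(t) et en substituant t = log(3), nous trouvons s = 6.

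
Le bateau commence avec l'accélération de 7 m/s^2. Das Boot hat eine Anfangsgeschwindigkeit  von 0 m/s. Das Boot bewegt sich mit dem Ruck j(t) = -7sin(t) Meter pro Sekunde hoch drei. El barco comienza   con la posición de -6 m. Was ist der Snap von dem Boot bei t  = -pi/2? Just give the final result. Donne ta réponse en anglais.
The answer is 0.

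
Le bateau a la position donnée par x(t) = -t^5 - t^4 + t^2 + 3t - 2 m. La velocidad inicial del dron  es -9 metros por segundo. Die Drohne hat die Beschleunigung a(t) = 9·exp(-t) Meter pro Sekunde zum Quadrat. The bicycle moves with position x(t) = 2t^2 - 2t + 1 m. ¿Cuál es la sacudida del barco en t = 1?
Debemos derivar nuestra ecuación de la posición x(t) = -t^5 - t^4 + t^2 + 3·t - 2 3 veces. Derivando la posición, obtenemos la velocidad: v(t) = -5·t^4 - 4·t^3 + 2·t + 3. La derivada de la velocidad da la aceleración: a(t) = -20·t^3 - 12·t^2 + 2. Derivando la aceleración, obtenemos la sacudida: j(t) = -60·t^2 - 24·t. Tenemos la sacudida j(t) = -60·t^2 - 24·t. Sustituyendo t = 1: j(1) = -84.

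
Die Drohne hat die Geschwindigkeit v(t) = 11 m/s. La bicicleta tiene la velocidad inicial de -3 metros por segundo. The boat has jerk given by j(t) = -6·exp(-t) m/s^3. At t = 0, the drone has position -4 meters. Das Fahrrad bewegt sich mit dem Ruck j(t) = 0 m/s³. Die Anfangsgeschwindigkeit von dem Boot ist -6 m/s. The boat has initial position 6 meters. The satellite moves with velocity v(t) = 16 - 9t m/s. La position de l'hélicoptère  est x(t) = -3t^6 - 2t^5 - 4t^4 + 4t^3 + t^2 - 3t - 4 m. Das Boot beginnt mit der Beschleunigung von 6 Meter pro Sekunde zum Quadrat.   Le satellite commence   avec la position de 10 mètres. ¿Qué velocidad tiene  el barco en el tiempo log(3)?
Para resolver esto, necesitamos tomar 2 integrales de nuestra ecuación de la sacudida j(t) = -6·exp(-t). La integral de la sacudida es la aceleración. Usando a(0) = 6, obtenemos a(t) = 6·exp(-t). Tomando ∫a(t)dt y aplicando v(0) = -6, encontramos v(t) = -6·exp(-t). Usando v(t) = -6·exp(-t) y sustituyendo t = log(3), encontramos v = -2.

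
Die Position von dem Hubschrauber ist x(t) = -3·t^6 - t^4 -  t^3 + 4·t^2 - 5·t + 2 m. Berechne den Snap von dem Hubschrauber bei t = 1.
Wir müssen unsere Gleichung für die Position x(t) = -3·t^6 - t^4 - t^3 + 4·t^2 - 5·t + 2 4-mal ableiten. Mit d/dt von x(t) finden wir v(t) = -18·t^5 - 4·t^3 - 3·t^2 + 8·t - 5. Mit d/dt von v(t) finden wir a(t) = -90·t^4 - 12·t^2 - 6·t + 8. Mit d/dt von a(t) finden wir j(t) = -360·t^3 - 24·t - 6. Die Ableitung von dem Ruck ergibt den Snap: s(t) = -1080·t^2 - 24. Aus der Gleichung für den Snap s(t) = -1080·t^2 - 24, setzen wir t = 1 ein und erhalten s = -1104.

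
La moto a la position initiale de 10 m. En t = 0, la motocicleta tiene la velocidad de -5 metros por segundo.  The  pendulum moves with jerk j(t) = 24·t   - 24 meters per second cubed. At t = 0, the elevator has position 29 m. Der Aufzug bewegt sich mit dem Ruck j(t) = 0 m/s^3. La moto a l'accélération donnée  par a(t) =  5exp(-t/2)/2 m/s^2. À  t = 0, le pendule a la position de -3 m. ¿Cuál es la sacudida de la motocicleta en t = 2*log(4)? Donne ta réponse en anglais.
We must differentiate our acceleration equation a(t) = 5·exp(-t/2)/2 1 time. Taking d/dt of a(t), we find j(t) = -5·exp(-t/2)/4. Using j(t) = -5·exp(-t/2)/4 and substituting t = 2*log(4), we find j = -5/16.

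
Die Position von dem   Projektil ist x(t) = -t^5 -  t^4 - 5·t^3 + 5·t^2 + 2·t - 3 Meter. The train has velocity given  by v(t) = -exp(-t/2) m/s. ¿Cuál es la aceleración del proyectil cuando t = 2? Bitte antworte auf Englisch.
Starting from position x(t) = -t^5 - t^4 - 5·t^3 + 5·t^2 + 2·t - 3, we take 2 derivatives. The derivative of position gives velocity: v(t) = -5·t^4 - 4·t^3 - 15·t^2 + 10·t + 2. The derivative of velocity gives acceleration: a(t) = -20·t^3 - 12·t^2 - 30·t + 10. Using a(t) = -20·t^3 - 12·t^2 - 30·t + 10 and substituting t = 2, we find a = -258.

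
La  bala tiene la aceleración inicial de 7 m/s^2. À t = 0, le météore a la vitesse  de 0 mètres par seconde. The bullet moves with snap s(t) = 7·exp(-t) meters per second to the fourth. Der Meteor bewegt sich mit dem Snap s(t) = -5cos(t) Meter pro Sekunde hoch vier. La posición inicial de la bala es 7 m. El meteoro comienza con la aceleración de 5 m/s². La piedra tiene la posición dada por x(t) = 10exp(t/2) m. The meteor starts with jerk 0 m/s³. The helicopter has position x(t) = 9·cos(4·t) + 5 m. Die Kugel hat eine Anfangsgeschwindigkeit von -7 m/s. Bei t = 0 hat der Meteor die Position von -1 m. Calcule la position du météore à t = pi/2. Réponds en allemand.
Wir müssen unsere Gleichung für den Snap s(t) = -5·cos(t) 4-mal integrieren. Durch Integration von dem Snap und Verwendung der Anfangsbedingung j(0) = 0, erhalten wir j(t) = -5·sin(t). Mit ∫j(t)dt und Anwendung von a(0) = 5, finden wir a(t) = 5·cos(t). Die Stammfunktion von der Beschleunigung, mit v(0) = 0, ergibt die Geschwindigkeit: v(t) = 5·sin(t). Durch Integration von der Geschwindigkeit und Verwendung der Anfangsbedingung x(0) = -1, erhalten wir x(t) = 4 - 5·cos(t). Mit x(t) = 4 - 5·cos(t) und Einsetzen von t = pi/2, finden wir x = 4.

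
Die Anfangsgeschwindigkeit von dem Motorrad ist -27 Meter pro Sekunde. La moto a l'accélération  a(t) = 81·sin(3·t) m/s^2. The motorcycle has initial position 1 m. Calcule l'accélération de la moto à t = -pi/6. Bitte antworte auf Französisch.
Nous avons l'accélération a(t) = 81·sin(3·t). En substituant t = -pi/6: a(-pi/6) = -81.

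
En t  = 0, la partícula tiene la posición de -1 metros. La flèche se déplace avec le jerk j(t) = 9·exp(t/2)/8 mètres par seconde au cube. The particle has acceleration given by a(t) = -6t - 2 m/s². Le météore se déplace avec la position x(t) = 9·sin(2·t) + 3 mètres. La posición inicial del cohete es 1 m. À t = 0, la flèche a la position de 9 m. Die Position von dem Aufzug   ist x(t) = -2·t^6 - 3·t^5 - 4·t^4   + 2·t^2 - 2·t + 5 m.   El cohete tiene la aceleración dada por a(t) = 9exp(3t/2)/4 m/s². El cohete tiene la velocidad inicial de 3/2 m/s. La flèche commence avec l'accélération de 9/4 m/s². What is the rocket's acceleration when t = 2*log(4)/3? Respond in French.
Nous avons l'accélération a(t) = 9·exp(3·t/2)/4. En substituant t = 2*log(4)/3: a(2*log(4)/3) = 9.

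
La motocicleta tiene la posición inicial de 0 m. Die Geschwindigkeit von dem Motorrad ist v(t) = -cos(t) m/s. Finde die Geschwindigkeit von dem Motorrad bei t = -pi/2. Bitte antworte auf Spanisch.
Usando v(t) = -cos(t) y sustituyendo t = -pi/2, encontramos v = 0.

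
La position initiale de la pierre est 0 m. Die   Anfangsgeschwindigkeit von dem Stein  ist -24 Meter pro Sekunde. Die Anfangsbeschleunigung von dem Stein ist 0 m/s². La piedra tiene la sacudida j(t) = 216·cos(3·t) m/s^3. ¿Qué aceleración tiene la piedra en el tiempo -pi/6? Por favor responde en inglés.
We need to integrate our jerk equation j(t) = 216·cos(3·t) 1 time. The antiderivative of jerk, with a(0) = 0, gives acceleration: a(t) = 72·sin(3·t). From the given acceleration equation a(t) = 72·sin(3·t), we substitute t = -pi/6 to get a = -72.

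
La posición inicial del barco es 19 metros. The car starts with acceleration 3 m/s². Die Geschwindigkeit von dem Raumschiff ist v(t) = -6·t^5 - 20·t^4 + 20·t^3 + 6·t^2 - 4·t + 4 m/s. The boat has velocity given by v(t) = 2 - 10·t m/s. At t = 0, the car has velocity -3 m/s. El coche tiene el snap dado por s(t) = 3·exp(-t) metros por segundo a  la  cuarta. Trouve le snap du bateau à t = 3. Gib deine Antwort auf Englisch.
We must differentiate our velocity equation v(t) = 2 - 10·t 3 times. Differentiating velocity, we get acceleration: a(t) = -10. The derivative of acceleration gives jerk: j(t) = 0. Differentiating jerk, we get snap: s(t) = 0. From the given snap equation s(t) = 0, we substitute t = 3 to get s = 0.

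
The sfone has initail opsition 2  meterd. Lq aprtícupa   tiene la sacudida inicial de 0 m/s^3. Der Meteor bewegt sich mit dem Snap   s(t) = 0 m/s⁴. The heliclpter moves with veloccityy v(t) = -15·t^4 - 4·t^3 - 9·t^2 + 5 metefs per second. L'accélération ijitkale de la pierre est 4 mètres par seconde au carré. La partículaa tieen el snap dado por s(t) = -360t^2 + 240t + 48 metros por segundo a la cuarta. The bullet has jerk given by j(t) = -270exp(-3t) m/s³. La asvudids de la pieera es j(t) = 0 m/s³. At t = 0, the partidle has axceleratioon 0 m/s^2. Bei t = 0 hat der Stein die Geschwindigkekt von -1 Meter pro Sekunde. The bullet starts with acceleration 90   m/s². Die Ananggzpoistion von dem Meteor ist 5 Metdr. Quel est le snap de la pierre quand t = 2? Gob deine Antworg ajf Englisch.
To solve this, we need to take 1 derivative of our jerk equation j(t) = 0. Differentiating jerk, we get snap: s(t) = 0. From the given snap equation s(t) = 0, we substitute t = 2 to get s = 0.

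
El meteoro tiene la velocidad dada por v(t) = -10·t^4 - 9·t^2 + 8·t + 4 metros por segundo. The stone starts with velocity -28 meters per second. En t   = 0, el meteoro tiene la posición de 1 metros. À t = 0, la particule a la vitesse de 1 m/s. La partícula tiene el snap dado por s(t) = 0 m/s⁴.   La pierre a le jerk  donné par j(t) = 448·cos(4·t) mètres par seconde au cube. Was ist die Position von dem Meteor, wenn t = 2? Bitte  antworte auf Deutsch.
Wir müssen die Stammfunktion unserer Gleichung für die Geschwindigkeit v(t) = -10·t^4 - 9·t^2 + 8·t + 4 1-mal finden. Durch Integration von der Geschwindigkeit und Verwendung der Anfangsbedingung x(0) = 1, erhalten wir x(t) = -2·t^5 - 3·t^3 + 4·t^2 + 4·t + 1. Wir haben die Position x(t) = -2·t^5 - 3·t^3 + 4·t^2 + 4·t + 1. Durch Einsetzen von t = 2: x(2) = -63.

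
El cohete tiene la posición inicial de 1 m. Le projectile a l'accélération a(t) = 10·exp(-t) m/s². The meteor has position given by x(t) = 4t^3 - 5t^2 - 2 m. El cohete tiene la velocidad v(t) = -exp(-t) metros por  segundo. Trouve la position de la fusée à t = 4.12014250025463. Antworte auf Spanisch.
Partiendo de la velocidad v(t) = -exp(-t), tomamos 1 integral. Integrando la velocidad y usando la condición inicial x(0) = 1, obtenemos x(t) = exp(-t). Tenemos la posición x(t) = exp(-t). Sustituyendo t = 4.12014250025463: x(4.12014250025463) = 0.0162421997594309.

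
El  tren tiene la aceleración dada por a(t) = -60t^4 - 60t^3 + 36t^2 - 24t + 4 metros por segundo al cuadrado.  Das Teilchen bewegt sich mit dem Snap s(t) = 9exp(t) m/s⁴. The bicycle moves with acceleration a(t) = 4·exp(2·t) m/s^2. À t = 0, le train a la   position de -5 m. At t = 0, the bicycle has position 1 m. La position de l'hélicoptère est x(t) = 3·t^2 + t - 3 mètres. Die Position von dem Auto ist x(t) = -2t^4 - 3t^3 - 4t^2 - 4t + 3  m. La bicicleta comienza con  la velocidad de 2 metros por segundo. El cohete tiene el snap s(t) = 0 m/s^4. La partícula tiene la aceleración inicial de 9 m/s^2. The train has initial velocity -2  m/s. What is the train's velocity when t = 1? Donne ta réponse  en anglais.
We need to integrate our acceleration equation a(t) = -60·t^4 - 60·t^3 + 36·t^2 - 24·t + 4 1 time. Integrating acceleration and using the initial condition v(0) = -2, we get v(t) = -12·t^5 - 15·t^4 + 12·t^3 - 12·t^2 + 4·t - 2. From the given velocity equation v(t) = -12·t^5 - 15·t^4 + 12·t^3 - 12·t^2 + 4·t - 2, we substitute t = 1 to get v = -25.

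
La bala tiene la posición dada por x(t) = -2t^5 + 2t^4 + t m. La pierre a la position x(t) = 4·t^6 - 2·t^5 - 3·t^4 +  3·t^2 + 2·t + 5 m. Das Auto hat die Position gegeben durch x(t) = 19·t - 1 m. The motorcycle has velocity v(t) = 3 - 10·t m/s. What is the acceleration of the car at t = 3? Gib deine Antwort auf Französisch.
En partant de la position x(t) = 19·t - 1, nous prenons 2 dérivées. En dérivant la position, nous obtenons la vitesse: v(t) = 19. En dérivant la vitesse, nous obtenons l'accélération: a(t) = 0. De l'équation de l'accélération a(t) = 0, nous substituons t = 3 pour obtenir a = 0.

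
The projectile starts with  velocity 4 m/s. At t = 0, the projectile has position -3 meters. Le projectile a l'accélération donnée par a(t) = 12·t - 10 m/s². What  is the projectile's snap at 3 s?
To solve this, we need to take 2 derivatives of our acceleration equation a(t) = 12·t - 10. The derivative of acceleration gives jerk: j(t) = 12. The derivative of jerk gives snap: s(t) = 0. From the given snap equation s(t) = 0, we substitute t = 3 to get s = 0.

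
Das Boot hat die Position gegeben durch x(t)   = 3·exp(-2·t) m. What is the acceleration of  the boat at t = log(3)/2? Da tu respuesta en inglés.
Starting from position x(t) = 3·exp(-2·t), we take 2 derivatives. Differentiating position, we get velocity: v(t) = -6·exp(-2·t). The derivative of velocity gives acceleration: a(t) = 12·exp(-2·t). From the given acceleration equation a(t) = 12·exp(-2·t), we substitute t = log(3)/2 to get a = 4.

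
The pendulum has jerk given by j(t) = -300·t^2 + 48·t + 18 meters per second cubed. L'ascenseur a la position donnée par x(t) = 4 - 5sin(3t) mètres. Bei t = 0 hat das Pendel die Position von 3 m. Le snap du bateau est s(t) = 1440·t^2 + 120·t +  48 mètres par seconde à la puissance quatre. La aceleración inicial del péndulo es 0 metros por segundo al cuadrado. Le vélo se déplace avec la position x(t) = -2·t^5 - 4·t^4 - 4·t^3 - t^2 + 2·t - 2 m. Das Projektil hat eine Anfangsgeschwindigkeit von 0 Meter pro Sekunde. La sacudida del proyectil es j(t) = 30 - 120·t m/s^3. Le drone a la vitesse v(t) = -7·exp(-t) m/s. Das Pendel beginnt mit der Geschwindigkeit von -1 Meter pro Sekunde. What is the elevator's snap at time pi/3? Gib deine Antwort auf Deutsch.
Wir müssen unsere Gleichung für die Position x(t) = 4 - 5·sin(3·t) 4-mal ableiten. Mit d/dt von x(t) finden wir v(t) = -15·cos(3·t). Durch Ableiten von der Geschwindigkeit erhalten wir die Beschleunigung: a(t) = 45·sin(3·t). Mit d/dt von a(t) finden wir j(t) = 135·cos(3·t). Durch Ableiten von dem Ruck erhalten wir den Snap: s(t) = -405·sin(3·t). Wir haben den Snap s(t) = -405·sin(3·t). Durch Einsetzen von t = pi/3: s(pi/3) = 0.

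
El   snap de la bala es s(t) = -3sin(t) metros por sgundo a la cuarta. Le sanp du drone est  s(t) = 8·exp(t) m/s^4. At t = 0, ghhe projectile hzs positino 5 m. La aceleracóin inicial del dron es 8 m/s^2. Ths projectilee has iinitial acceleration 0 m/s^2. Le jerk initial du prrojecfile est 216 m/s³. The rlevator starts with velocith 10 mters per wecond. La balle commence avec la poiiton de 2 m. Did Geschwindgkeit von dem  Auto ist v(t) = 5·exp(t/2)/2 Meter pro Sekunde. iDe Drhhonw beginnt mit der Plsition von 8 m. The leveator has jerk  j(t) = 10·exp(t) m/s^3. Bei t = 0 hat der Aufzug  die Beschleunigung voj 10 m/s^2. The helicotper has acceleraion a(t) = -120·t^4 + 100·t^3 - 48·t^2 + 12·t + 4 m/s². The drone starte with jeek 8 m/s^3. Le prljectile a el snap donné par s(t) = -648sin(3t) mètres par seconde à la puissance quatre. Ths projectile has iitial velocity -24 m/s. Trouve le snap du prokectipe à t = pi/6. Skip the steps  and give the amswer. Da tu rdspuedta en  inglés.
The answer is -648.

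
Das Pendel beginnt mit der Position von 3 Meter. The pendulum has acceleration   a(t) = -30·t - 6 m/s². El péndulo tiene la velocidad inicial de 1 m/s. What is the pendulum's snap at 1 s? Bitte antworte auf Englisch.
We must differentiate our acceleration equation a(t) = -30·t - 6 2 times. Differentiating acceleration, we get jerk: j(t) = -30. Taking d/dt of j(t), we find s(t) = 0. Using s(t) = 0 and substituting t = 1, we find s = 0.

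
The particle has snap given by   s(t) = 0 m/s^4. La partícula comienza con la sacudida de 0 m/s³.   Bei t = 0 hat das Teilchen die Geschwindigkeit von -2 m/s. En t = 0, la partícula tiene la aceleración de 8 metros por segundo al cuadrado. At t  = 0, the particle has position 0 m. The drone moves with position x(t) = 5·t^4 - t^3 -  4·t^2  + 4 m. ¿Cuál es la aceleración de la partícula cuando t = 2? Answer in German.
Wir müssen das Integral unserer Gleichung für den Snap s(t) = 0 2-mal finden. Das Integral von dem Snap, mit j(0) = 0, ergibt den Ruck: j(t) = 0. Mit ∫j(t)dt und Anwendung von a(0) = 8, finden wir a(t) = 8. Aus der Gleichung für die Beschleunigung a(t) = 8, setzen wir t = 2 ein und erhalten a = 8.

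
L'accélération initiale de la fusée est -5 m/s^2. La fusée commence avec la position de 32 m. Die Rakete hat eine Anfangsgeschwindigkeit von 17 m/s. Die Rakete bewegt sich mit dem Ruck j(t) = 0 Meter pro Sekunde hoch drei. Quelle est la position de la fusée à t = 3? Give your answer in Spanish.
Partiendo de la sacudida j(t) = 0, tomamos 3 antiderivadas. Tomando ∫j(t)dt y aplicando a(0) = -5, encontramos a(t) = -5. Tomando ∫a(t)dt y aplicando v(0) = 17, encontramos v(t) = 17 - 5·t. La antiderivada de la velocidad, con x(0) = 32, da la posición: x(t) = -5·t^2/2 + 17·t + 32. Tenemos la posición x(t) = -5·t^2/2 + 17·t + 32. Sustituyendo t = 3: x(3) = 121/2.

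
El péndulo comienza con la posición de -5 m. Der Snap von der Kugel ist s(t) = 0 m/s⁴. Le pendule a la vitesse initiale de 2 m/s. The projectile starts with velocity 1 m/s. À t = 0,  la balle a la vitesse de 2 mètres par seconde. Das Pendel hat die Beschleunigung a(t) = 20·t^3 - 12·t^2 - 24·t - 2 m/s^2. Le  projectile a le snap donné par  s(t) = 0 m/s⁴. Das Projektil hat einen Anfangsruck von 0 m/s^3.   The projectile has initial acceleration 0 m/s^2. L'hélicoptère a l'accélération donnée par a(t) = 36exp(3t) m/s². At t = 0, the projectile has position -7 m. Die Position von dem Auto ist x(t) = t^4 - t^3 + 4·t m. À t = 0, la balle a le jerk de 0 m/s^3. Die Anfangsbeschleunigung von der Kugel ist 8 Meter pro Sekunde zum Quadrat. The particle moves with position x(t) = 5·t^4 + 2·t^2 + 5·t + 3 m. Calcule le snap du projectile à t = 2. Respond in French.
Nous avons le snap s(t) = 0. En substituant t = 2: s(2) = 0.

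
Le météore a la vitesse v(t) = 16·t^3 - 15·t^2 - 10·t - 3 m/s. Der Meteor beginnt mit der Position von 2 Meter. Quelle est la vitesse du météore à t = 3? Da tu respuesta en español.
De la ecuación de la velocidad v(t) = 16·t^3 - 15·t^2 - 10·t - 3, sustituimos t = 3 para obtener v = 264.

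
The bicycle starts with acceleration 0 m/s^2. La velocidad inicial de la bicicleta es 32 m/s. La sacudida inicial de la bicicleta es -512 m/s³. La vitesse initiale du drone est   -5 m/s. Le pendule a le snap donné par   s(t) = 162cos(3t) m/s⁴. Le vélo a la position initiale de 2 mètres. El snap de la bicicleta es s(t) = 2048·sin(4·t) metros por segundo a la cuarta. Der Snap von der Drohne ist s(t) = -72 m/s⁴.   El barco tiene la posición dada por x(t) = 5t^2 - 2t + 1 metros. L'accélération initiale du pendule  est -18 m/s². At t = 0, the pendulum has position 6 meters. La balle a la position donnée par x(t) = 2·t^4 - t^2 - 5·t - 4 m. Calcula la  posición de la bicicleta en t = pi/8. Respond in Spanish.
Debemos encontrar la integral de nuestra ecuación del snap s(t) = 2048·sin(4·t) 4 veces. La integral del snap es la sacudida. Usando j(0) = -512, obtenemos j(t) = -512·cos(4·t). La integral de la sacudida, con a(0) = 0, da la aceleración: a(t) = -128·sin(4·t). Integrando la aceleración y usando la condición inicial v(0) = 32, obtenemos v(t) = 32·cos(4·t). La integral de la velocidad es la posición. Usando x(0) = 2, obtenemos x(t) = 8·sin(4·t) + 2. Usando x(t) = 8·sin(4·t) + 2 y sustituyendo t = pi/8, encontramos x = 10.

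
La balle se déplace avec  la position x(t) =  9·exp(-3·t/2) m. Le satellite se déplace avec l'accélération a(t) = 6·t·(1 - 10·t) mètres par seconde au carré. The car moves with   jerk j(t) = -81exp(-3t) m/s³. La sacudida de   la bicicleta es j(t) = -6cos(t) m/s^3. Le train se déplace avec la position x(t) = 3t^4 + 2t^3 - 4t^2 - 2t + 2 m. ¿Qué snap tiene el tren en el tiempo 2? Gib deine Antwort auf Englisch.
Starting from position x(t) = 3·t^4 + 2·t^3 - 4·t^2 - 2·t + 2, we take 4 derivatives. The derivative of position gives velocity: v(t) = 12·t^3 + 6·t^2 - 8·t - 2. Taking d/dt of v(t), we find a(t) = 36·t^2 + 12·t - 8. The derivative of acceleration gives jerk: j(t) = 72·t + 12. Taking d/dt of j(t), we find s(t) = 72. Using s(t) = 72 and substituting t = 2, we find s = 72.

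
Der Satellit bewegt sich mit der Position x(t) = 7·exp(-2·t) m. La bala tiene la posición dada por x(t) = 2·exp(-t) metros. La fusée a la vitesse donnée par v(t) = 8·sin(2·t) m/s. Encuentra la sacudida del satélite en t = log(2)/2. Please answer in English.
We must differentiate our position equation x(t) = 7·exp(-2·t) 3 times. Taking d/dt of x(t), we find v(t) = -14·exp(-2·t). Differentiating velocity, we get acceleration: a(t) = 28·exp(-2·t). Taking d/dt of a(t), we find j(t) = -56·exp(-2·t). We have jerk j(t) = -56·exp(-2·t). Substituting t = log(2)/2: j(log(2)/2) = -28.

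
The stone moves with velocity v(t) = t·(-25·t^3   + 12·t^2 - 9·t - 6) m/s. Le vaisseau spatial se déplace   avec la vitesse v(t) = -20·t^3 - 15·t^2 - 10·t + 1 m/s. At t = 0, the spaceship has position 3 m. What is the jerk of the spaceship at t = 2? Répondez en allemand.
Ausgehend von der Geschwindigkeit v(t) = -20·t^3 - 15·t^2 - 10·t + 1, nehmen wir 2 Ableitungen. Die Ableitung von der Geschwindigkeit ergibt die Beschleunigung: a(t) = -60·t^2 - 30·t - 10. Durch Ableiten von der Beschleunigung erhalten wir den Ruck: j(t) = -120·t - 30. Wir haben den Ruck j(t) = -120·t - 30. Durch Einsetzen von t = 2: j(2) = -270.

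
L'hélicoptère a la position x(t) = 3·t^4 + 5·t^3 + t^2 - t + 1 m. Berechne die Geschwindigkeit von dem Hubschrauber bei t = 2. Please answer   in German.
Wir müssen unsere Gleichung für die Position x(t) = 3·t^4 + 5·t^3 + t^2 - t + 1 1-mal ableiten. Durch Ableiten von der Position erhalten wir die Geschwindigkeit: v(t) = 12·t^3 + 15·t^2 + 2·t - 1. Wir haben die Geschwindigkeit v(t) = 12·t^3 + 15·t^2 + 2·t - 1. Durch Einsetzen von t = 2: v(2) = 159.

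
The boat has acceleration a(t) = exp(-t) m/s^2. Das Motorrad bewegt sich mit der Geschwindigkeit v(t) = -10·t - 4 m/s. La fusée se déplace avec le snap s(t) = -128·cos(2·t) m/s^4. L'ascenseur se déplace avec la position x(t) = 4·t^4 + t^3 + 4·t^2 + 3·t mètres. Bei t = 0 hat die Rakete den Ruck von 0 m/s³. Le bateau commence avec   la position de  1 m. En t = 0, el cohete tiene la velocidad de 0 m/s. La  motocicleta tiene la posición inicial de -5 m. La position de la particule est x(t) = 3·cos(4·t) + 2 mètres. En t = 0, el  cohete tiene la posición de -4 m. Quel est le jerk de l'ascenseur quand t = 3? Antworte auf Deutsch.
Wir müssen unsere Gleichung für die Position x(t) = 4·t^4 + t^3 + 4·t^2 + 3·t 3-mal ableiten. Mit d/dt von x(t) finden wir v(t) = 16·t^3 + 3·t^2 + 8·t + 3. Die Ableitung von der Geschwindigkeit ergibt die Beschleunigung: a(t) = 48·t^2 + 6·t + 8. Die Ableitung von der Beschleunigung ergibt den Ruck: j(t) = 96·t + 6. Wir haben den Ruck j(t) = 96·t + 6. Durch Einsetzen von t = 3: j(3) = 294.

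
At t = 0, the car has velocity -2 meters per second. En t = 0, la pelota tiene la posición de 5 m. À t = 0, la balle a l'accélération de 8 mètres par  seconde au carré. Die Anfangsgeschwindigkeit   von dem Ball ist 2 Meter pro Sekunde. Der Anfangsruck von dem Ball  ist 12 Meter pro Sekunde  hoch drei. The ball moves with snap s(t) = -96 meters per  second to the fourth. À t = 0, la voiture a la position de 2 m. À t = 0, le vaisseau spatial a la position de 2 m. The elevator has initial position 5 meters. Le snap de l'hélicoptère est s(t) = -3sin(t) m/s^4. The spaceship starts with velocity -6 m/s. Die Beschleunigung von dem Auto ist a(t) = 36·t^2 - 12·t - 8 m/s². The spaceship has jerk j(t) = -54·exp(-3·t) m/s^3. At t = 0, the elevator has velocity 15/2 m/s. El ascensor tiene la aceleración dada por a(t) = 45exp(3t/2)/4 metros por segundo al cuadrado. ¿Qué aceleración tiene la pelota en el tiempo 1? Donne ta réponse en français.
Nous devons intégrer notre équation du snap s(t) = -96 2 fois. L'intégrale du snap est le jerk. En utilisant j(0) = 12, nous obtenons j(t) = 12 - 96·t. En prenant ∫j(t)dt et en appliquant a(0) = 8, nous trouvons a(t) = -48·t^2 + 12·t + 8. En utilisant a(t) = -48·t^2 + 12·t + 8 et en substituant t = 1, nous trouvons a = -28.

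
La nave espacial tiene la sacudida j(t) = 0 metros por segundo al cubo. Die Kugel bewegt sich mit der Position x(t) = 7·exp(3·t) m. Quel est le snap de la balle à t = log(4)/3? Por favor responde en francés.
Pour résoudre ceci, nous devons prendre 4 dérivées de notre équation de la position x(t) = 7·exp(3·t). En prenant d/dt de x(t), nous trouvons v(t) = 21·exp(3·t). La dérivée de la vitesse donne l'accélération: a(t) = 63·exp(3·t). En dérivant l'accélération, nous obtenons le jerk: j(t) = 189·exp(3·t). En dérivant le jerk, nous obtenons le snap: s(t) = 567·exp(3·t). Nous avons le snap s(t) = 567·exp(3·t). En substituant t = log(4)/3: s(log(4)/3) = 2268.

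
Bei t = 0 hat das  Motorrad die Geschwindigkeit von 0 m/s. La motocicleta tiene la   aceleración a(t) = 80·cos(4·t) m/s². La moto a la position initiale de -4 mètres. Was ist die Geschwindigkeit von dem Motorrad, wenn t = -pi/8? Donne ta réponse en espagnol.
Partiendo de la aceleración a(t) = 80·cos(4·t), tomamos 1 integral. Integrando la aceleración y usando la condición inicial v(0) = 0, obtenemos v(t) = 20·sin(4·t). De la ecuación de la velocidad v(t) = 20·sin(4·t), sustituimos t = -pi/8 para obtener v = -20.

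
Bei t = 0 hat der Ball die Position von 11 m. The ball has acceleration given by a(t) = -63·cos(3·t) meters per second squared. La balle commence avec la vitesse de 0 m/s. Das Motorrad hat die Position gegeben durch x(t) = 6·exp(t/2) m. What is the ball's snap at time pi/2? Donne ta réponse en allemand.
Um dies zu lösen, müssen wir 2 Ableitungen unserer Gleichung für die Beschleunigung a(t) = -63·cos(3·t) nehmen. Die Ableitung von der Beschleunigung ergibt den Ruck: j(t) = 189·sin(3·t). Die Ableitung von dem Ruck ergibt den Snap: s(t) = 567·cos(3·t). Mit s(t) = 567·cos(3·t) und Einsetzen von t = pi/2, finden wir s = 0.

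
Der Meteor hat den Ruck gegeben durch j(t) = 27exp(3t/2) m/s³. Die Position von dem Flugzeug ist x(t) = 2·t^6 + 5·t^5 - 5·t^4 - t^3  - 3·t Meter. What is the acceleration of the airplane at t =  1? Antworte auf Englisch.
Starting from position x(t) = 2·t^6 + 5·t^5 - 5·t^4 - t^3 - 3·t, we take 2 derivatives. Taking d/dt of x(t), we find v(t) = 12·t^5 + 25·t^4 - 20·t^3 - 3·t^2 - 3. Taking d/dt of v(t), we find a(t) = 60·t^4 + 100·t^3 - 60·t^2 - 6·t. Using a(t) = 60·t^4 + 100·t^3 - 60·t^2 - 6·t and substituting t = 1, we find a = 94.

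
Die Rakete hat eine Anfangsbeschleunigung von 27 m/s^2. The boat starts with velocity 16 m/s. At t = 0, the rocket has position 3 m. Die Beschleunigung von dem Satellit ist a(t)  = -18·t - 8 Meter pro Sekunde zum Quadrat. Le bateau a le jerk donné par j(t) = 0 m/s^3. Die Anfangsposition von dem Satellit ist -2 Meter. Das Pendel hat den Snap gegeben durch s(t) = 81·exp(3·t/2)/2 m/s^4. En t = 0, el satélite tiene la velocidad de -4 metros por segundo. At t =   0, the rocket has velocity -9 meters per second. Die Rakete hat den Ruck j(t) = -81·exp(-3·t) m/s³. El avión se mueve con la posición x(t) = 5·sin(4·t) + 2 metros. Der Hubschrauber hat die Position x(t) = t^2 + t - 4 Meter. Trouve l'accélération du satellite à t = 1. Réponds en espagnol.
De la ecuación de la aceleración a(t) = -18·t - 8, sustituimos t = 1 para obtener a = -26.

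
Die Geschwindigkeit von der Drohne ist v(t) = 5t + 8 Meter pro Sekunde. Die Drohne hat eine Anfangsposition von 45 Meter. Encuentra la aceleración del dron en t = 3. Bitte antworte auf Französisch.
Nous devons dériver notre équation de la vitesse v(t) = 5·t + 8 1 fois. En dérivant la vitesse, nous obtenons l'accélération: a(t) = 5. De l'équation de l'accélération a(t) = 5, nous substituons t = 3 pour obtenir a = 5.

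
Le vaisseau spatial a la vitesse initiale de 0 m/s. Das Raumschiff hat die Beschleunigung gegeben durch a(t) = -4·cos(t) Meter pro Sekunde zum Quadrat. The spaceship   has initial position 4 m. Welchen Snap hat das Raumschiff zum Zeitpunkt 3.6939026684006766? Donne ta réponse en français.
Pour résoudre ceci, nous devons prendre 2 dérivées de notre équation de l'accélération a(t) = -4·cos(t). En dérivant l'accélération, nous obtenons le jerk: j(t) = 4·sin(t). En dérivant le jerk, nous obtenons le snap: s(t) = 4·cos(t). De l'équation du snap s(t) = 4·cos(t), nous substituons t = 3.6939026684006766 pour obtenir s = -3.40525933314735.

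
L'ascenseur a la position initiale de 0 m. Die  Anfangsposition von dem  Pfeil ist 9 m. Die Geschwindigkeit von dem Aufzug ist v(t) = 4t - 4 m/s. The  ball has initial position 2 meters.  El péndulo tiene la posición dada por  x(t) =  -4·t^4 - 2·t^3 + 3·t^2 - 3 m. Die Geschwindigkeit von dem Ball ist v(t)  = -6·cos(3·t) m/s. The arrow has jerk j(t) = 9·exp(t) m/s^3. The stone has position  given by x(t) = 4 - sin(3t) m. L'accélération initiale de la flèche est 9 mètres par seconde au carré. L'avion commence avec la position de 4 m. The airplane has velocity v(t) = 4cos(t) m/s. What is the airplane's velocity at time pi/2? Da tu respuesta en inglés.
From the given velocity equation v(t) = 4·cos(t), we substitute t = pi/2 to get v = 0.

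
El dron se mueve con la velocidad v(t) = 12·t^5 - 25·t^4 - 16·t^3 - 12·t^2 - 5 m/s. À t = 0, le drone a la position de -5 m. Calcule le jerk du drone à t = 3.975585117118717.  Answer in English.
We must differentiate our velocity equation v(t) = 12·t^5 - 25·t^4 - 16·t^3 - 12·t^2 - 5 2 times. The derivative of velocity gives acceleration: a(t) = 60·t^4 - 100·t^3 - 48·t^2 - 24·t. Differentiating acceleration, we get jerk: j(t) = 240·t^3 - 300·t^2 - 96·t - 24. We have jerk j(t) = 240·t^3 - 300·t^2 - 96·t - 24. Substituting t = 3.975585117118717: j(3.975585117118717) = 9933.21450725332.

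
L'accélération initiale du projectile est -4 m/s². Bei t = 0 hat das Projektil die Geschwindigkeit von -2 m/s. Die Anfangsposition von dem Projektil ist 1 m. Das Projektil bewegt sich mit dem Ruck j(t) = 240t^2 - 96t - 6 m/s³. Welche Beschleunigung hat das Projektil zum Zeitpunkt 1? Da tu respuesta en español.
Partiendo de la sacudida j(t) = 240·t^2 - 96·t - 6, tomamos 1 antiderivada. Integrando la sacudida y usando la condición inicial a(0) = -4, obtenemos a(t) = 80·t^3 - 48·t^2 - 6·t - 4. De la ecuación de la aceleración a(t) = 80·t^3 - 48·t^2 - 6·t - 4, sustituimos t = 1 para obtener a = 22.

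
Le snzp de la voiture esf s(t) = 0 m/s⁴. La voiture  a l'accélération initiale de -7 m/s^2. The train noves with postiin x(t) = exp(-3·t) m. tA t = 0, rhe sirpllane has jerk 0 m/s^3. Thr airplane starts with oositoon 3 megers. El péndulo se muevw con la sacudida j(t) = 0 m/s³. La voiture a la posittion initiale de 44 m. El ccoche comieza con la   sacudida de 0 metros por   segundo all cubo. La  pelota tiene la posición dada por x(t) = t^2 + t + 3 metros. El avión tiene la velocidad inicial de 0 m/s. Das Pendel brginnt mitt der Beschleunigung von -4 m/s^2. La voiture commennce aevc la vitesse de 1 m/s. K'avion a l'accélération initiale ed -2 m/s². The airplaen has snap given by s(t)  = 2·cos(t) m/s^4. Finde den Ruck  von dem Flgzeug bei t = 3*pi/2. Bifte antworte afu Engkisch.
To find the answer, we compute 1 integral of s(t) = 2·cos(t). The antiderivative of snap is jerk. Using j(0) = 0, we get j(t) = 2·sin(t). Using j(t) = 2·sin(t) and substituting t = 3*pi/2, we find j = -2.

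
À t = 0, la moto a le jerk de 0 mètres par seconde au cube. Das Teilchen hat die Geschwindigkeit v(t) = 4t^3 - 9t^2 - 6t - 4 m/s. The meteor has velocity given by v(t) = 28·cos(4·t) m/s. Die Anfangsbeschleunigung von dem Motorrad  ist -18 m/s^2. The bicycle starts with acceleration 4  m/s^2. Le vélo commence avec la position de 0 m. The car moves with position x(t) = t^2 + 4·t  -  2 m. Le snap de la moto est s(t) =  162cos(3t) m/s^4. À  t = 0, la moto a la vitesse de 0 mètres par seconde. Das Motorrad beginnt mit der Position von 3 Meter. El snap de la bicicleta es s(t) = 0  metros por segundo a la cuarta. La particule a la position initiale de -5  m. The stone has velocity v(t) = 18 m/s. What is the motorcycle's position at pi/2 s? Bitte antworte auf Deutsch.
Ausgehend von dem Snap s(t) = 162·cos(3·t), nehmen wir 4 Integrale. Mit ∫s(t)dt und Anwendung von j(0) = 0, finden wir j(t) = 54·sin(3·t). Mit ∫j(t)dt und Anwendung von a(0) = -18, finden wir a(t) = -18·cos(3·t). Das Integral von der Beschleunigung, mit v(0) = 0, ergibt die Geschwindigkeit: v(t) = -6·sin(3·t). Das Integral von der Geschwindigkeit, mit x(0) = 3, ergibt die Position: x(t) = 2·cos(3·t) + 1. Wir haben die Position x(t) = 2·cos(3·t) + 1. Durch Einsetzen von t = pi/2: x(pi/2) = 1.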